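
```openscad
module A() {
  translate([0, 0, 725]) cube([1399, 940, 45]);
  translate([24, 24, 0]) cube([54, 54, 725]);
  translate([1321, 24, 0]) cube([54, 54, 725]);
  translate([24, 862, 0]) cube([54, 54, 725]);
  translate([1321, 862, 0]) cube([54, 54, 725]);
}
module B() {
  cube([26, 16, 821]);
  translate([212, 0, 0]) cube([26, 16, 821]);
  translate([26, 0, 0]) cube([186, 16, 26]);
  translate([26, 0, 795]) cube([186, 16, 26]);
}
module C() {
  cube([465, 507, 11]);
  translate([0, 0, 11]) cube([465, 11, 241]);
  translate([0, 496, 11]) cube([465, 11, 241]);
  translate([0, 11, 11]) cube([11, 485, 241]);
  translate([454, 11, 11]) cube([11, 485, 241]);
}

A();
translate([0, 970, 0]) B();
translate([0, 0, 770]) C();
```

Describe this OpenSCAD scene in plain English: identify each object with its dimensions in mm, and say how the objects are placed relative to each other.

A is a table with a 1399×940 mm rectangular top, 45 mm thick, top surface at z = 770 mm, supported by four 54×54 mm square legs, each inset 24 mm from the nearest pair of top edges, running from the floor.

B is a rectangular picture frame lying in the x–z plane (depth along y). The opening is 186 mm wide (x) by 769 mm tall (z), surrounded by a border 26 mm wide on all four sides. The frame is 16 mm deep and is made of two full-height vertical stiles with two horizontal rails fitted between them.

C is an open storage box with external size 465×507×252 mm and wall thickness 11 mm (the base is also 11 mm thick). The base covers the whole footprint; the four walls stand on the base, with the y-facing walls full-width and the x-facing walls fitting between their inner faces.

The picture frame is on the floor beside the table on its +y side. The open box is on top of the table.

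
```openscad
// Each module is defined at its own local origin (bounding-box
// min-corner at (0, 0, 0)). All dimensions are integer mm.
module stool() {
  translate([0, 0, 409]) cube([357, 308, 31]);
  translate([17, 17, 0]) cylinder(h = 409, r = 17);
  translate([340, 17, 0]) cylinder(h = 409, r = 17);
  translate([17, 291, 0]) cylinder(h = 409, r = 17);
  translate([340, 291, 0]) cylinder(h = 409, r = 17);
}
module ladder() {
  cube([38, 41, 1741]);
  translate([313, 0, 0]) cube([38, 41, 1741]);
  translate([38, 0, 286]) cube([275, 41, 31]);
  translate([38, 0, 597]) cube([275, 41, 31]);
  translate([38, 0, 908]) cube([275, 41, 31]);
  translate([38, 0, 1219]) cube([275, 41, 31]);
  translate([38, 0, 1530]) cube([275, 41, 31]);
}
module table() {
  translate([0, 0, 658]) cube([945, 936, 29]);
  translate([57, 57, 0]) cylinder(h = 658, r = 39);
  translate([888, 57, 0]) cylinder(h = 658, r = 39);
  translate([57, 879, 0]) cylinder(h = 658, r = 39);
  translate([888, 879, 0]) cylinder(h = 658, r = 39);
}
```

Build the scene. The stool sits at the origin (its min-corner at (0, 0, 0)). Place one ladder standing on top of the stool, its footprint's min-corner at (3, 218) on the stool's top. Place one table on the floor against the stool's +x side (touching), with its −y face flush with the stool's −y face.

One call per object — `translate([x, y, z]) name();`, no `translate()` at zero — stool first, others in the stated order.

stool();
translate([3, 218, 440]) ladder();
translate([357, 0, 0]) table();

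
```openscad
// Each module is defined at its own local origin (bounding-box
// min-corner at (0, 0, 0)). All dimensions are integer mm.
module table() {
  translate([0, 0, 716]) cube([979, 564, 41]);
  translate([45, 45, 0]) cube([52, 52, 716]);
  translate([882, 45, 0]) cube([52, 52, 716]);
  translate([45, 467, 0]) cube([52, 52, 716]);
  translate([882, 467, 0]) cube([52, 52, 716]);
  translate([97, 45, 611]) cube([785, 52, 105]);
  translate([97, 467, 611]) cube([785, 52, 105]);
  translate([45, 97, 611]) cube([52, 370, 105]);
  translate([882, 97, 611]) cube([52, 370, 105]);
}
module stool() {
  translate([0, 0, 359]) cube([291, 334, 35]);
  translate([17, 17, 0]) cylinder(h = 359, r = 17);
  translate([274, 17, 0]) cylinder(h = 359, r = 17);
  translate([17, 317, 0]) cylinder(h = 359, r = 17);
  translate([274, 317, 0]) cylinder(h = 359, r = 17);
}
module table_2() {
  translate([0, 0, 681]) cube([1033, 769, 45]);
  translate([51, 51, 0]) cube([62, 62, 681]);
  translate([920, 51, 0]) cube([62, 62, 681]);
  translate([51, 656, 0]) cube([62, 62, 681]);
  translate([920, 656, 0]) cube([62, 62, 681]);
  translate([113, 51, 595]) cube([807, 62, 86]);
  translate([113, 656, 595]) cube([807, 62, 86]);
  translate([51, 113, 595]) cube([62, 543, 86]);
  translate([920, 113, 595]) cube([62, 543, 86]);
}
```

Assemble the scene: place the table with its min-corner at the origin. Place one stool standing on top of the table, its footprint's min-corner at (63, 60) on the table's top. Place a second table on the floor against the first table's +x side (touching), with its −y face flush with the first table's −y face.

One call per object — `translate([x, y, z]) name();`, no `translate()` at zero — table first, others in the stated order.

table();
translate([63, 60, 757]) stool();
translate([979, 0, 0]) table_2();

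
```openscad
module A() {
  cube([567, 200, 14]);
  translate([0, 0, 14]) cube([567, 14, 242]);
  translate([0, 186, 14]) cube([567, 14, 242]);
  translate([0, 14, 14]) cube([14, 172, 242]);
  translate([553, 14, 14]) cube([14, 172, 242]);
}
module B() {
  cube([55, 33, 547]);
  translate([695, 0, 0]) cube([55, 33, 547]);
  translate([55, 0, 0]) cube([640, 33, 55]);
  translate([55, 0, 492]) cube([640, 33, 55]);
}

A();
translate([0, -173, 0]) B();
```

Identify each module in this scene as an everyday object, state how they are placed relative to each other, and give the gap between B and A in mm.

The picture frame's nearest face is 140 mm from the open box's −y face.

A is an open box. B is a picture frame. The picture frame is on the floor beside the open box on its −y side. The gap between the picture frame and the open box is 140 mm.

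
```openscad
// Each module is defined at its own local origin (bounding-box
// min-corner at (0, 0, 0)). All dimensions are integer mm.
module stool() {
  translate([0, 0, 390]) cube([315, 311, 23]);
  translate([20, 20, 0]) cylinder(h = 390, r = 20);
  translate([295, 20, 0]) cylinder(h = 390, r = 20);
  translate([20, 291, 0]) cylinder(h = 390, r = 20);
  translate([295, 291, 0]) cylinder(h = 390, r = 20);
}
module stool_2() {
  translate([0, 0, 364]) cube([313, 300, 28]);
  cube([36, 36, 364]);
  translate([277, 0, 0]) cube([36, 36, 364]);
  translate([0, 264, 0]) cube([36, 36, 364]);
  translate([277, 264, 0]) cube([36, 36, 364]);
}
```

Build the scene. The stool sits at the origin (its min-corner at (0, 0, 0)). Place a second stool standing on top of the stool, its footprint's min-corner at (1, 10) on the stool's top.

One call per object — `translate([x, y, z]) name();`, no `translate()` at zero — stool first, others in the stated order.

stool();
translate([1, 10, 413]) stool_2();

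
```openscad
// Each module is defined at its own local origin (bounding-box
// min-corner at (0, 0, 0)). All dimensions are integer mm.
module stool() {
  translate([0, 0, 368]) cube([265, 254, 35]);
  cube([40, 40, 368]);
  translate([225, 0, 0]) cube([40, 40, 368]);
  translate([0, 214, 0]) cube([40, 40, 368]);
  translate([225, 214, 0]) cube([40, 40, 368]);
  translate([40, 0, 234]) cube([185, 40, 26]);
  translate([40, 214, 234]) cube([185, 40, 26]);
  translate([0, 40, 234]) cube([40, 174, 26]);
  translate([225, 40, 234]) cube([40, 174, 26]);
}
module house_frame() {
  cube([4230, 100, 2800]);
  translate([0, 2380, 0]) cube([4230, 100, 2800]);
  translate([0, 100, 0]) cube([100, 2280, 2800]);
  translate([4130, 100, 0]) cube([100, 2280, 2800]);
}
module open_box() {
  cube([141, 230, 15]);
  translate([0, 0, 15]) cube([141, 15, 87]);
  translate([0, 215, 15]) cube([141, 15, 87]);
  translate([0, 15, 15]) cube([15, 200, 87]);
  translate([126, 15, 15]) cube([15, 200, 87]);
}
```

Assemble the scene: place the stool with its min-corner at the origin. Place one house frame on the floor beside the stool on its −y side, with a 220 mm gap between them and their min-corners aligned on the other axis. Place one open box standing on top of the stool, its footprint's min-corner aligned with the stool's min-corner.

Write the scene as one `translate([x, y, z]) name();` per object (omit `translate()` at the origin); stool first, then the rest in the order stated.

stool();
translate([0, -2700, 0]) house_frame();
translate([0, 0, 403]) open_box();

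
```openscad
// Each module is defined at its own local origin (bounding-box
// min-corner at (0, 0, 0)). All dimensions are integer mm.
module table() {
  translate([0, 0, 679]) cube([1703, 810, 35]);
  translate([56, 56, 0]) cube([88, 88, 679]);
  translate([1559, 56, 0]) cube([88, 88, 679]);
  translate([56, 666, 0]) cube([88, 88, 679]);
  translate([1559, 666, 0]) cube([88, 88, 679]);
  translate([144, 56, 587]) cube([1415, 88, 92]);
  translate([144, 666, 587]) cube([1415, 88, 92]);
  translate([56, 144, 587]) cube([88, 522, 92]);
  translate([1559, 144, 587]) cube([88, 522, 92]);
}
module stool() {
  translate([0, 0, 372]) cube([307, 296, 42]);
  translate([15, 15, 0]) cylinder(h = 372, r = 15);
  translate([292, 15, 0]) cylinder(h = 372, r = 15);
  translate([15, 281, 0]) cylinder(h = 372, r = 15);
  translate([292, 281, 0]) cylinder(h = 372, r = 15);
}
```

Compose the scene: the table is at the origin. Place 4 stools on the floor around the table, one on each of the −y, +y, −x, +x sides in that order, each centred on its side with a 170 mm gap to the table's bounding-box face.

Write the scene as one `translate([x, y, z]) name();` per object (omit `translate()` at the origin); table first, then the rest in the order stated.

table();
translate([698, -466, 0]) stool();
translate([698, 980, 0]) stool();
translate([-477, 257, 0]) stool();
translate([1873, 257, 0]) stool();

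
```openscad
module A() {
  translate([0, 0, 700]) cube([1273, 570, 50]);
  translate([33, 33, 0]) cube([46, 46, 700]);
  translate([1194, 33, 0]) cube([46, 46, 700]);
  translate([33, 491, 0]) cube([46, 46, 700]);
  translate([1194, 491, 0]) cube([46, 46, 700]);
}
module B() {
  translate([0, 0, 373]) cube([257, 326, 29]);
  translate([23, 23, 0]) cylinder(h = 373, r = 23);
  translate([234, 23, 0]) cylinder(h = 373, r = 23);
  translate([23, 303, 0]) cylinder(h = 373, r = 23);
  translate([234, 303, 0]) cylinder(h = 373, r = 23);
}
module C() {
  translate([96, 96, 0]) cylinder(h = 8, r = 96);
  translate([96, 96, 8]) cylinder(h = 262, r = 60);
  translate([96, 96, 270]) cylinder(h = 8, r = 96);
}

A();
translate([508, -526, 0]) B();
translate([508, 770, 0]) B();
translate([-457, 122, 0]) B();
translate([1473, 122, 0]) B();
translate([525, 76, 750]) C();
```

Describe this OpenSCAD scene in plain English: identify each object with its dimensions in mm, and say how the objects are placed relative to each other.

A is a table with a 1273×570 mm rectangular top, 50 mm thick, top surface at z = 750 mm, supported by four 46×46 mm square legs, each inset 33 mm from the nearest pair of top edges, running from the floor.

B is a simple wooden stool: a rectangular seat 257 mm (x) by 326 mm (y), 29 mm thick, top face at z = 402 mm, on four round legs, each 46 mm in diameter. The legs rest on z = 0, each leg's axis is inset half a diameter from the nearest pair of seat edges (so the leg's bounding box is flush with the corner).

C is a spool: two coaxial disc flanges of radius 96 mm and thickness 8 mm, joined by a core cylinder of radius 60 mm and height 262 mm. The lower flange rests on z = 0 and the three cylinders share a vertical axis.

Four stools sit around the table at the −y, +y, −x, +x sides. The spool is on top of the table.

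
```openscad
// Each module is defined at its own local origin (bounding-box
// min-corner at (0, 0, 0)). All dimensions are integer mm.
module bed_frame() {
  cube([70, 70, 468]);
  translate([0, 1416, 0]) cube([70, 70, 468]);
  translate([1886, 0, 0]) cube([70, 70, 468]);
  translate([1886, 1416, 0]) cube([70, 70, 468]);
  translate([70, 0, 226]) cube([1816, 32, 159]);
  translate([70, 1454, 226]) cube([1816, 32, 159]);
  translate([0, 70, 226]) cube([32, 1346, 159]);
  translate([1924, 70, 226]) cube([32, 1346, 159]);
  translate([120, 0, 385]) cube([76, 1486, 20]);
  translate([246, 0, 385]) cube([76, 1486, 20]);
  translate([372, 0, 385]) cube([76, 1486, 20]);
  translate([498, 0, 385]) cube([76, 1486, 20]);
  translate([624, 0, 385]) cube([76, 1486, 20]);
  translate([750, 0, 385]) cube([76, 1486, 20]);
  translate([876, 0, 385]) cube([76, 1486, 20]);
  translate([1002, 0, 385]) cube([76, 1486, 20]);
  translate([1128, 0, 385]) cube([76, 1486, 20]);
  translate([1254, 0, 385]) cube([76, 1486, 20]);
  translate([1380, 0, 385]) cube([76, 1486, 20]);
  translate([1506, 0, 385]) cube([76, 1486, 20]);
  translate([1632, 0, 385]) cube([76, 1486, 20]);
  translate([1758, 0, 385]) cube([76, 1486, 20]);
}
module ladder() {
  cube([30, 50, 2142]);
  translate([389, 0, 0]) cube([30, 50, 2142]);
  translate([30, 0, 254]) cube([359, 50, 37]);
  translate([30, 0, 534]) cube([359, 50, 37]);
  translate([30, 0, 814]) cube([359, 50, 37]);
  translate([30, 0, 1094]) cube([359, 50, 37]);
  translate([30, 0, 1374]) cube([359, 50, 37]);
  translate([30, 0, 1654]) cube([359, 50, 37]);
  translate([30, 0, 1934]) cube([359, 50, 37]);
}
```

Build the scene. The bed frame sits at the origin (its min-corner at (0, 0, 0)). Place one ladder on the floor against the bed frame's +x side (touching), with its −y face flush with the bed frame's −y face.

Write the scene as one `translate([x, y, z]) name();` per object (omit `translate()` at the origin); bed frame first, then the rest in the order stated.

bed_frame();
translate([1956, 0, 0]) ladder();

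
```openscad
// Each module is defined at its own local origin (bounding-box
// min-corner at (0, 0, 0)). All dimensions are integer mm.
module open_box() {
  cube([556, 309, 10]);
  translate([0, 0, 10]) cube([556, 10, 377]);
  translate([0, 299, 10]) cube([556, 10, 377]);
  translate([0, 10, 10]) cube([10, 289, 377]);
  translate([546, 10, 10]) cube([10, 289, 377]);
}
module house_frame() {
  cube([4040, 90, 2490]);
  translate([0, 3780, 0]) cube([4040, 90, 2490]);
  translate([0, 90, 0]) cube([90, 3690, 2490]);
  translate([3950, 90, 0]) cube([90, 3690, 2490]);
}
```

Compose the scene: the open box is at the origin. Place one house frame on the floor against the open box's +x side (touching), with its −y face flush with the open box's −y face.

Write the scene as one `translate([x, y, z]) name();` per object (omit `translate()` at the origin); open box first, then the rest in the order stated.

open_box();
translate([556, 0, 0]) house_frame();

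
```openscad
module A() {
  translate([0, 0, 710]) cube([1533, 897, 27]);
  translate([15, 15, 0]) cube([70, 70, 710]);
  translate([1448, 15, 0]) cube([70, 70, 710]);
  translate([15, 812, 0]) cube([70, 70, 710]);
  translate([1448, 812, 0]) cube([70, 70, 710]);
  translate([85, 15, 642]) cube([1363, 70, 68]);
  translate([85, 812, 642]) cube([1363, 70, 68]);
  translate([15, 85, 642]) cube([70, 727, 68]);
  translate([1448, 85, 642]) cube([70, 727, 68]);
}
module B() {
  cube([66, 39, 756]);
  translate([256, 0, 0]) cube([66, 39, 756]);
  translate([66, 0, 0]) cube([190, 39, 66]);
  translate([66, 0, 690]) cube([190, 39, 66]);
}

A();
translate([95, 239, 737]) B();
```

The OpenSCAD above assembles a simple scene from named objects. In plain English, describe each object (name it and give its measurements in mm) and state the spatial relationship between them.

A is a table with a 1533×897 mm rectangular top, 27 mm thick, top surface at z = 737 mm, supported by four 70×70 mm square legs, each inset 15 mm from the nearest pair of top edges, running from the floor. Four apron rails, 70 mm thick and 68 mm tall, run between adjacent legs with their top edges flush with the underside of the top and their outer faces flush with the legs' outer faces.

B is a picture frame with a 190×624 mm rectangular opening (x by z) and a uniform 66 mm border on every side. Frame depth is 39 mm along y. It is built from two vertical stiles running the full outside height and two horizontal rails spanning the gap between the stiles.

The picture frame is on top of the table.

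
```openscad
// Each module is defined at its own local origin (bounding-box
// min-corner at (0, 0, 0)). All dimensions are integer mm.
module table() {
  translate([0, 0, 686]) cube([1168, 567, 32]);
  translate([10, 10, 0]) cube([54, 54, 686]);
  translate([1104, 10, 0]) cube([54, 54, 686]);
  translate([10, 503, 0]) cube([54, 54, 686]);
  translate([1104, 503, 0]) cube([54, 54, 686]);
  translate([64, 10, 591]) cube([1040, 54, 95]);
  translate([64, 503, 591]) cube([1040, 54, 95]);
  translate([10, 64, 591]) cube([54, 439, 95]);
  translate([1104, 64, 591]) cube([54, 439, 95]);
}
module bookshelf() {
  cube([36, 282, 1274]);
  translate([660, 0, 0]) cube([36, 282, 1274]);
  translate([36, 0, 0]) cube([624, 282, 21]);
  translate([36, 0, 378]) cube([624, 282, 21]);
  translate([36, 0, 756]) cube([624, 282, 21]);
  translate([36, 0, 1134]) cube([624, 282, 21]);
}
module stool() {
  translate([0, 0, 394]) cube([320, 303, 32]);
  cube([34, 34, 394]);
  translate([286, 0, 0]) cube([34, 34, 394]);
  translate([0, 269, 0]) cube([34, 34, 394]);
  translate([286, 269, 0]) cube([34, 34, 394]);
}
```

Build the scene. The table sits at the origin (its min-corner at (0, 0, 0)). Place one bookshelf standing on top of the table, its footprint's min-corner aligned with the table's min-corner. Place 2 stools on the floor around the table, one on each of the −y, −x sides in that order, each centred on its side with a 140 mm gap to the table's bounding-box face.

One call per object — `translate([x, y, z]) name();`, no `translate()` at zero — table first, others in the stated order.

table();
translate([0, 0, 718]) bookshelf();
translate([424, -443, 0]) stool();
translate([-460, 132, 0]) stool();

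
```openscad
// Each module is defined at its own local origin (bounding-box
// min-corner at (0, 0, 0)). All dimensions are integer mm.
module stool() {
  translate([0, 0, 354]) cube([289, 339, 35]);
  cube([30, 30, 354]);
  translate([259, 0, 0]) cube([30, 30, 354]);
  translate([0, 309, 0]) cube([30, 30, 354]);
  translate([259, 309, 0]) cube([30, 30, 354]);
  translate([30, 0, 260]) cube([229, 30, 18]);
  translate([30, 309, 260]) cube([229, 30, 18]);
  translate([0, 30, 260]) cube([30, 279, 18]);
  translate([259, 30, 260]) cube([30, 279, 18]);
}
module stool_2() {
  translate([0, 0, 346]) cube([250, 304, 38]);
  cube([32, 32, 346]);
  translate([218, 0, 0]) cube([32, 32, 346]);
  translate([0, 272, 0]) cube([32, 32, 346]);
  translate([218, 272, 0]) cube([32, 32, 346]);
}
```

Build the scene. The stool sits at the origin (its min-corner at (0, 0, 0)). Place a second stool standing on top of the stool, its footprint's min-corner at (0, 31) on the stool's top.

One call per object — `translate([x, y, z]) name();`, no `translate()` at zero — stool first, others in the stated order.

stool();
translate([0, 31, 389]) stool_2();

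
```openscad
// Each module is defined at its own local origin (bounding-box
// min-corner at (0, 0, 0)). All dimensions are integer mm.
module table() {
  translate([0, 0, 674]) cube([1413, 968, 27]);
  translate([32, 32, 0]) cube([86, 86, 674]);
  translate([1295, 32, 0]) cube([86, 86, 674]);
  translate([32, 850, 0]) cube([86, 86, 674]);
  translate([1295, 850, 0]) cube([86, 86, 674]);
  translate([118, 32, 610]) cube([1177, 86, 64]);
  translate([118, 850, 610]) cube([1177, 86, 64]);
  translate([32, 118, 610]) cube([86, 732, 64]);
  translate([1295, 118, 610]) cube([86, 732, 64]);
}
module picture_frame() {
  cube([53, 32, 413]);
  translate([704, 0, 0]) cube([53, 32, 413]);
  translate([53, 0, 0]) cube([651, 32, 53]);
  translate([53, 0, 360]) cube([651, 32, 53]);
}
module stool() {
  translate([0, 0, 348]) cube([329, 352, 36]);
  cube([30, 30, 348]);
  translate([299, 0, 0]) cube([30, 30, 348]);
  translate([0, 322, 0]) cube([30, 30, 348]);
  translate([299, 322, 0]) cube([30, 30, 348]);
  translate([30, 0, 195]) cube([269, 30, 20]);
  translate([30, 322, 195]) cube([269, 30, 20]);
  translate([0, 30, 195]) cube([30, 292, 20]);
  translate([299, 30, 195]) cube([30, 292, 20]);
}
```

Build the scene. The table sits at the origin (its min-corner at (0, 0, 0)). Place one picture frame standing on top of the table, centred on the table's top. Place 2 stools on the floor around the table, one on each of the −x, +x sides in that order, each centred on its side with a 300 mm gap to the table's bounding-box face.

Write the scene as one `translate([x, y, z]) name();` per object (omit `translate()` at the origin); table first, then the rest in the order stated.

table();
translate([328, 468, 701]) picture_frame();
translate([-629, 308, 0]) stool();
translate([1713, 308, 0]) stool();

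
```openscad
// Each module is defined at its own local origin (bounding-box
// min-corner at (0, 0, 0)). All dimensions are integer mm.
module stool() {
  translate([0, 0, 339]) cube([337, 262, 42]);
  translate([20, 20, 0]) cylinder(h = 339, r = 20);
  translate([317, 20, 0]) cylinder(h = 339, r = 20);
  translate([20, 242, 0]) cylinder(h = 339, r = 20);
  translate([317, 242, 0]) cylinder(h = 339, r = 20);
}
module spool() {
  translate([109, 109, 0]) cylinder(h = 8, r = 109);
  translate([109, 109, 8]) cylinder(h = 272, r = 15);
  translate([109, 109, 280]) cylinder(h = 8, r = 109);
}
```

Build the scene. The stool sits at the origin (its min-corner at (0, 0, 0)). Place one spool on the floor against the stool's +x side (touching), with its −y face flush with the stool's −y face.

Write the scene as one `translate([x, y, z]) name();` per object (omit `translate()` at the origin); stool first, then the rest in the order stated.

stool();
translate([337, 0, 0]) spool();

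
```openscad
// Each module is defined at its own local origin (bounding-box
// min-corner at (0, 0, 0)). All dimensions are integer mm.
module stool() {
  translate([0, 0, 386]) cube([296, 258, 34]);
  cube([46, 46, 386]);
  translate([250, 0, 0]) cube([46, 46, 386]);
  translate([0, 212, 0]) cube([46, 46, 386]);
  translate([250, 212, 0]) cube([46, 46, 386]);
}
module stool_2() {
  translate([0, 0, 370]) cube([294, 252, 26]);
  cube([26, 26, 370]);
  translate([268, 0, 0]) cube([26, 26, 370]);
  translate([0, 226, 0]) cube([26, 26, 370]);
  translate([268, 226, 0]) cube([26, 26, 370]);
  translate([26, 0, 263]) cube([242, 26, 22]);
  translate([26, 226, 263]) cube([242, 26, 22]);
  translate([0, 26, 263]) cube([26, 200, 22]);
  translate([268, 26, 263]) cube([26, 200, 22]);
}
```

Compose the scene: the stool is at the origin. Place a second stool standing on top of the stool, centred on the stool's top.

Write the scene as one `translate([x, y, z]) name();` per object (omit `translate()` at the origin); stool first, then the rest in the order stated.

stool();
translate([1, 3, 420]) stool_2();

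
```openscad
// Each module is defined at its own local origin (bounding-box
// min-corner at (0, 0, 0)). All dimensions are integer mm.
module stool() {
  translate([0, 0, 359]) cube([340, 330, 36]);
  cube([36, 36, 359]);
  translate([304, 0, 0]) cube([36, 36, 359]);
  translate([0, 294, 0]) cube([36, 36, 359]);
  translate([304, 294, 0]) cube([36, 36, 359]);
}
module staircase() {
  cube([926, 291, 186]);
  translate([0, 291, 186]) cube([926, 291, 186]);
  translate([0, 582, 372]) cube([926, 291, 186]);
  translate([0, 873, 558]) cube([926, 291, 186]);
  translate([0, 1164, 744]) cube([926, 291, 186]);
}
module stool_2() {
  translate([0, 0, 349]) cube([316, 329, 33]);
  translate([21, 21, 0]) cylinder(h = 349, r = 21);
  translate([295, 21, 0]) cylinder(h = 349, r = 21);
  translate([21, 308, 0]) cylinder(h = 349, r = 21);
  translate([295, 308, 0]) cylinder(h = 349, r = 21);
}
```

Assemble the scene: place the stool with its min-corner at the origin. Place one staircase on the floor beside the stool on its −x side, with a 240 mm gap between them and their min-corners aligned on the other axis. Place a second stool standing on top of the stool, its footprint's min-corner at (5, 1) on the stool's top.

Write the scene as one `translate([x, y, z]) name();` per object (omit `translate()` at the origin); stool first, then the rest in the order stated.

stool();
translate([-1166, 0, 0]) staircase();
translate([5, 1, 395]) stool_2();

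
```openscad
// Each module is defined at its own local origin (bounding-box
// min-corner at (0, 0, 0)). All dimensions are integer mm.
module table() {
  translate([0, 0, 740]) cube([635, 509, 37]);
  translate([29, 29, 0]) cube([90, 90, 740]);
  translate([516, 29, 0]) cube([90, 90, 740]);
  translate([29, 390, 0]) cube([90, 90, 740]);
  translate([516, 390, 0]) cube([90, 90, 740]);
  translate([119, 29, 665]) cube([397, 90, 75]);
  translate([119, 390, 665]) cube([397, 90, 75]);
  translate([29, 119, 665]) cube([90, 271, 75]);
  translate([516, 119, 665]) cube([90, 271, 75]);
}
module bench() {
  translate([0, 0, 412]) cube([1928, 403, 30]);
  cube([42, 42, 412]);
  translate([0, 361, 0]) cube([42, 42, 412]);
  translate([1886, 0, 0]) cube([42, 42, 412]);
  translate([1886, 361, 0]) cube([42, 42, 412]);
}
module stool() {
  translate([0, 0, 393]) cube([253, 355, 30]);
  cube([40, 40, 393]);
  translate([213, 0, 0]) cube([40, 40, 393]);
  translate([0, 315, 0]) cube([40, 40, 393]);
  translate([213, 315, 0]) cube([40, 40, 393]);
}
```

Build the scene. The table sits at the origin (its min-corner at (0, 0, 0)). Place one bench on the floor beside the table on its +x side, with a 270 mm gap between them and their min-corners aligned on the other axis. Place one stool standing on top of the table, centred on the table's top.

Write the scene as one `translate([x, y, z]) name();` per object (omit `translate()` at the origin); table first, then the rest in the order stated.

table();
translate([905, 0, 0]) bench();
translate([191, 77, 777]) stool();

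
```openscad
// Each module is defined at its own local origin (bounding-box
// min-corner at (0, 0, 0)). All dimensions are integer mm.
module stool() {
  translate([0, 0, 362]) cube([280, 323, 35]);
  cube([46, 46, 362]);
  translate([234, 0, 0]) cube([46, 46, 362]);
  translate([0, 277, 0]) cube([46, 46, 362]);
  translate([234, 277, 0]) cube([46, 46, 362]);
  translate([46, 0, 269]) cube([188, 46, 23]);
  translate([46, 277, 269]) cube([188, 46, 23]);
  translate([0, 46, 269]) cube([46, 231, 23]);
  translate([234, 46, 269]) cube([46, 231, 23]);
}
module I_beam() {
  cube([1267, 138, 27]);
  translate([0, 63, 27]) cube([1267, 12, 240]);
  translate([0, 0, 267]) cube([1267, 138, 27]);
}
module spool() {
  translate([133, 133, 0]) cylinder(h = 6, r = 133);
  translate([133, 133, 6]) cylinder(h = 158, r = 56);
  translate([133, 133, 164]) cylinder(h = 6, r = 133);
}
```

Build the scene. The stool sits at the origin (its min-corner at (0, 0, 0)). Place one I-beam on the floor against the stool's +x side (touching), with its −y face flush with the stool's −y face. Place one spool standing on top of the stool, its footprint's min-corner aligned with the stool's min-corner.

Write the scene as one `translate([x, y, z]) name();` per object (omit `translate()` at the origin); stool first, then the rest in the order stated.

stool();
translate([280, 0, 0]) I_beam();
translate([0, 0, 397]) spool();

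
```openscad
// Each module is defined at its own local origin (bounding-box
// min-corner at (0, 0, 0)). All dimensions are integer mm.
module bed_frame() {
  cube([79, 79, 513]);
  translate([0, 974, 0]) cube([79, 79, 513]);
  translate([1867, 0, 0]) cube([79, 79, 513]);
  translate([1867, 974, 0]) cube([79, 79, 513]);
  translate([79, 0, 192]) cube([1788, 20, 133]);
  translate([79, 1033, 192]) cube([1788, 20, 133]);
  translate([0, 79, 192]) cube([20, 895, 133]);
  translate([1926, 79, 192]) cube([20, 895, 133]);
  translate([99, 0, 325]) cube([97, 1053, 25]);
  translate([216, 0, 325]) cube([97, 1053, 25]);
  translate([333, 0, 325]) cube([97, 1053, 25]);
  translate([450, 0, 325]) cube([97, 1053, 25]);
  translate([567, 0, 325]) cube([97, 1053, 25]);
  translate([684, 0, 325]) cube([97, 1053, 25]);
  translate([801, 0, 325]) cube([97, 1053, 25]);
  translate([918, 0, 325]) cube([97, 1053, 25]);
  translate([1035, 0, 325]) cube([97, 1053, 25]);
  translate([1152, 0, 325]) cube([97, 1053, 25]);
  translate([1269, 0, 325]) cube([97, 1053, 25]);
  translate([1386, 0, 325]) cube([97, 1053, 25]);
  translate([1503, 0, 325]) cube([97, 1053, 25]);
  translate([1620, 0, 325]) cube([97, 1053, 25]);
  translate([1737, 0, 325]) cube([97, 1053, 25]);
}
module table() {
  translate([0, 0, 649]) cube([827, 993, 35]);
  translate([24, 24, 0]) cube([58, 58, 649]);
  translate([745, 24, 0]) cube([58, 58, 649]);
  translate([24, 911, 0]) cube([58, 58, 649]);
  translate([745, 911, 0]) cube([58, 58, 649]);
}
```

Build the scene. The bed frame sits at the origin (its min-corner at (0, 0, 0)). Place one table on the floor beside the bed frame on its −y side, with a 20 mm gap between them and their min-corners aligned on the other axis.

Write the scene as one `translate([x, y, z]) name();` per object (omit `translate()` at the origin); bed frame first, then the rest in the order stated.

bed_frame();
translate([0, -1013, 0]) table();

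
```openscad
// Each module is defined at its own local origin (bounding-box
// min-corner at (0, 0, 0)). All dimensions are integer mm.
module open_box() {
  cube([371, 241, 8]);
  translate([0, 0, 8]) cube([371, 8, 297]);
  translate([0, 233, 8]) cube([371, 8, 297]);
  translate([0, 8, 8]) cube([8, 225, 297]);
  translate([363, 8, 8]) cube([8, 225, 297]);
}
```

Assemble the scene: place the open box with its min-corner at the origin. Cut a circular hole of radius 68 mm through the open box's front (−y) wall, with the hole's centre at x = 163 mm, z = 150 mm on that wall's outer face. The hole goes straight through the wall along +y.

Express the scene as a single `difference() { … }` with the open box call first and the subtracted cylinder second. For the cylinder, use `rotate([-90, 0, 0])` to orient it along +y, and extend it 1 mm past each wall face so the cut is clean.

difference() {
  open_box();
  translate([163, -1, 150]) rotate([-90, 0, 0]) cylinder(h = 10, r = 68);
}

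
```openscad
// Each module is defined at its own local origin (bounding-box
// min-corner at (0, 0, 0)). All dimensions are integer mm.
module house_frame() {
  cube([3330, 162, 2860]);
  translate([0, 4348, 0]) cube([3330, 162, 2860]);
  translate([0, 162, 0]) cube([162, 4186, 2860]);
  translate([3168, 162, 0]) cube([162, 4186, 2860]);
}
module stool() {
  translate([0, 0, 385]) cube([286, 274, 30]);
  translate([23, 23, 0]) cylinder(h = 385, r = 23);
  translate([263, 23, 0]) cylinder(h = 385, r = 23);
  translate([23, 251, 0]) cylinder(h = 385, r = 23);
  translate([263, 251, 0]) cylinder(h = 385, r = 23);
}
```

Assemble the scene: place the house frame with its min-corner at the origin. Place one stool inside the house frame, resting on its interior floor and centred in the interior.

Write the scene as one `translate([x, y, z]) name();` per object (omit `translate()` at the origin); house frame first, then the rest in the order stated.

house_frame();
translate([1522, 2118, 0]) stool();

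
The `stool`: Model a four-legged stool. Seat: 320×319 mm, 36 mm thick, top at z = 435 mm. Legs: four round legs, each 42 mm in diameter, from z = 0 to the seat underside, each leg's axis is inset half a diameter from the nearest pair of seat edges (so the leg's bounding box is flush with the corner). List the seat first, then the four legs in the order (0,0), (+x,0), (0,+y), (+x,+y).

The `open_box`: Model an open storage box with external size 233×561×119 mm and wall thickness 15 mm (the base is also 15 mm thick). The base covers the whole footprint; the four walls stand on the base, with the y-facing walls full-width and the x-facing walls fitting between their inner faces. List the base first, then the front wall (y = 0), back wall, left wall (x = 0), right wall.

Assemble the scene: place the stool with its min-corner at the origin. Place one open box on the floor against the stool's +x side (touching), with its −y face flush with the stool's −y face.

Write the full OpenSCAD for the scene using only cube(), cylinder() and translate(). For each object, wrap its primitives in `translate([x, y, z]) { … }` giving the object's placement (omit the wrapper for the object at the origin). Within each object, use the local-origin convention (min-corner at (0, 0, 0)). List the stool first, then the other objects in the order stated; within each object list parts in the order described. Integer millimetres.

translate([0, 0, 399]) cube([320, 319, 36]);
translate([21, 21, 0]) cylinder(h = 399, r = 21);
translate([299, 21, 0]) cylinder(h = 399, r = 21);
translate([21, 298, 0]) cylinder(h = 399, r = 21);
translate([299, 298, 0]) cylinder(h = 399, r = 21);
translate([320, 0, 0]) {
  cube([233, 561, 15]);
  translate([0, 0, 15]) cube([233, 15, 104]);
  translate([0, 546, 15]) cube([233, 15, 104]);
  translate([0, 15, 15]) cube([15, 531, 104]);
  translate([218, 15, 15]) cube([15, 531, 104]);
}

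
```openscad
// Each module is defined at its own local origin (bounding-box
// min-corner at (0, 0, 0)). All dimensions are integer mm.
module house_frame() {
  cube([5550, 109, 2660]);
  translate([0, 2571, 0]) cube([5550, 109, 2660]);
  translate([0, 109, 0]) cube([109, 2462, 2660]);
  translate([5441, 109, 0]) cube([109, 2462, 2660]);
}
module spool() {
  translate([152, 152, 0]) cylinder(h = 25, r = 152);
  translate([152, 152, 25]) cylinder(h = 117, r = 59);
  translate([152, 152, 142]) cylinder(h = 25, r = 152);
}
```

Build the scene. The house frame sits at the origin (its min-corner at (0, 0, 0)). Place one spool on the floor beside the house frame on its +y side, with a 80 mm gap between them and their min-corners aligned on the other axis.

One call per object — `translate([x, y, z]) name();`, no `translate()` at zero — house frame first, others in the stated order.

house_frame();
translate([0, 2760, 0]) spool();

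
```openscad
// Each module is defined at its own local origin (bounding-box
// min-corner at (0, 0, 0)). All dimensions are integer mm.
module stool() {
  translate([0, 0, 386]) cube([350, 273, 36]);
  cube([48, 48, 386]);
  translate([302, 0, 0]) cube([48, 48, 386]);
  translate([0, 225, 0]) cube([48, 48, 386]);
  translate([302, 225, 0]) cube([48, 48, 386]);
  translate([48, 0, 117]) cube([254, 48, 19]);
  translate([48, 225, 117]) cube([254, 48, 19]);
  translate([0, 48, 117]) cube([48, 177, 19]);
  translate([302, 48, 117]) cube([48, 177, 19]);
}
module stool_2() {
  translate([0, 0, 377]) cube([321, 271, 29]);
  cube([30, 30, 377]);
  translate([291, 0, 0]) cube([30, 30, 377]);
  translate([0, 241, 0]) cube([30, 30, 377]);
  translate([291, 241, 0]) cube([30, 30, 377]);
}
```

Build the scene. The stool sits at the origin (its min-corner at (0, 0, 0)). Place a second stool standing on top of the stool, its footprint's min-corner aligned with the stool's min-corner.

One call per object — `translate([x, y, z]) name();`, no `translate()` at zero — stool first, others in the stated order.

stool();
translate([0, 0, 422]) stool_2();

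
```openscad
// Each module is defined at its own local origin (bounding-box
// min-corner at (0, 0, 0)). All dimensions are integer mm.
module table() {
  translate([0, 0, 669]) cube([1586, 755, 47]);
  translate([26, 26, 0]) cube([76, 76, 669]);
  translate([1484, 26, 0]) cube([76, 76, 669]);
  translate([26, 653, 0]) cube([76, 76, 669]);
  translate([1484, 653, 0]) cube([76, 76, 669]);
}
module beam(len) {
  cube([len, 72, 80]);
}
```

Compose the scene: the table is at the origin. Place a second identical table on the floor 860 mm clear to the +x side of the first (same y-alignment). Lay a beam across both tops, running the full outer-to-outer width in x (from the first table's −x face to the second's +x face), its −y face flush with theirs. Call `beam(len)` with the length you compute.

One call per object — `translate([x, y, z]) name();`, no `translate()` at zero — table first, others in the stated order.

table();
translate([2446, 0, 0]) table();
translate([0, 0, 716]) beam(4032);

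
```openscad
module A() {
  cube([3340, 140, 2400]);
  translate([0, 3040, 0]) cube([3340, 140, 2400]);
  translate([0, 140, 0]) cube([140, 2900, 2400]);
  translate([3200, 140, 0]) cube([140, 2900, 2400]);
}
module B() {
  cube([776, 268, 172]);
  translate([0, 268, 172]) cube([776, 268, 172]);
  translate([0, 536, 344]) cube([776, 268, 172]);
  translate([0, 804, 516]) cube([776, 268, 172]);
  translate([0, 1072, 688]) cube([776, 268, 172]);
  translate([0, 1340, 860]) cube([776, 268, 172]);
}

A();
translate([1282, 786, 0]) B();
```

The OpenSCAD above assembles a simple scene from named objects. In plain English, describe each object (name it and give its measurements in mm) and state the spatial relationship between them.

A is a box-shaped house frame (walls only): outside footprint 3340×3180 mm, wall height 2400 mm, wall thickness 140 mm. The two y-facing walls run the full x-width; the two x-facing walls fit between the inner faces of the y-facing walls.

B is a run of 6 identical solid stair steps. Each tread is 776×268 mm and each step block is 172 mm high. Step 1 rests on the floor; step k is offset from step 1 by (k−1)×268 mm in y and (k−1)×172 mm in z.

The staircase sits inside the house frame, centred.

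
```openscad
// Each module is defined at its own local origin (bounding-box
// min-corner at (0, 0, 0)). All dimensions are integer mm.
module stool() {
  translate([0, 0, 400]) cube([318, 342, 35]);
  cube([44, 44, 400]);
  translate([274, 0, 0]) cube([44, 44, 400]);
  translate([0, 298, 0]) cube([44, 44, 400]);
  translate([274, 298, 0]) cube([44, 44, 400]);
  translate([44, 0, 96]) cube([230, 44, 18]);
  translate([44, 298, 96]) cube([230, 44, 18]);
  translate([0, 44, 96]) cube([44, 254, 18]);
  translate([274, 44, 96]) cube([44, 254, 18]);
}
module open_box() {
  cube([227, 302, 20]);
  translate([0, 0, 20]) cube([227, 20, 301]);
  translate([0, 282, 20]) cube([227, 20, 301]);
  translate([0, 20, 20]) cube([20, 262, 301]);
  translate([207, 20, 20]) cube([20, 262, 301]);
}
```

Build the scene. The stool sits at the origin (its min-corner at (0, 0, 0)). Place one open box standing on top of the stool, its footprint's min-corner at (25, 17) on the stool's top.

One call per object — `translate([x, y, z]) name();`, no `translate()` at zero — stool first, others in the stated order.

stool();
translate([25, 17, 435]) open_box();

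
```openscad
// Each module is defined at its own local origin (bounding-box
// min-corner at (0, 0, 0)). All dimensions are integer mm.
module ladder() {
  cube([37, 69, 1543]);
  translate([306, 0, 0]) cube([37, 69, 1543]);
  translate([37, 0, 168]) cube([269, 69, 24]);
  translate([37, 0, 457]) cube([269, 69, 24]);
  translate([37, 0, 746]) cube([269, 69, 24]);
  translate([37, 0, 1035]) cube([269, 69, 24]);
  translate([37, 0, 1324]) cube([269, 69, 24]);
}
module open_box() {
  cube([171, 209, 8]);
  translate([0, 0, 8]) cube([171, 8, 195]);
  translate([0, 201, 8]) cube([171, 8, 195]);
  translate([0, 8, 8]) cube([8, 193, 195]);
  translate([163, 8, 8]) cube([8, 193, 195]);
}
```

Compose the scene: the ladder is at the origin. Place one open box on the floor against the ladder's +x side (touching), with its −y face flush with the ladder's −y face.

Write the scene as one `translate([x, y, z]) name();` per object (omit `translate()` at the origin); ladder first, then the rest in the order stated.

ladder();
translate([343, 0, 0]) open_box();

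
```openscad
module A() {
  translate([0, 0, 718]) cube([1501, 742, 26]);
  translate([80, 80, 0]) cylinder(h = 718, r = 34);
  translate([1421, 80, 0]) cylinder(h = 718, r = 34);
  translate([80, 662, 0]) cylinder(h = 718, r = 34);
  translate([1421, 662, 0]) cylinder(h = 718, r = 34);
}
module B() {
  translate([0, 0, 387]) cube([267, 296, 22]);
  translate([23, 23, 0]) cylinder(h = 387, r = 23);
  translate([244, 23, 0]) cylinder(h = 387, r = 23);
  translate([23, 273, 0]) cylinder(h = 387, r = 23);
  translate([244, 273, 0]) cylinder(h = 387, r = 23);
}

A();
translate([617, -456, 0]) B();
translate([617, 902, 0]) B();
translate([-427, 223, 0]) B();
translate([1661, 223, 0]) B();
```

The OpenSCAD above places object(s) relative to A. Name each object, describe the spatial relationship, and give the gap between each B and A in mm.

Each stool's nearest face is 160 mm from the table's bounding box.

A is a table. B is a stool. Four stools sit around the table at the −y, +y, −x, +x sides. The gap between each stool and the table is 160 mm.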